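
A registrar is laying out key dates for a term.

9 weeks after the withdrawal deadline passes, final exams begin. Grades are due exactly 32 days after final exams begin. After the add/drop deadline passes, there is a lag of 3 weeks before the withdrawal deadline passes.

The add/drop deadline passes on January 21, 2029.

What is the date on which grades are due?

May 17, 2029

The add/drop deadline passes: Jan 21, 2029.
The withdrawal deadline passes: Jan 21, 2029 + 3 weeks = Feb 11, 2029.
Final exams begin: Feb 11, 2029 + 9 weeks = Apr 15, 2029.
Grades are due: Apr 15, 2029 + 32 days = May 17, 2029.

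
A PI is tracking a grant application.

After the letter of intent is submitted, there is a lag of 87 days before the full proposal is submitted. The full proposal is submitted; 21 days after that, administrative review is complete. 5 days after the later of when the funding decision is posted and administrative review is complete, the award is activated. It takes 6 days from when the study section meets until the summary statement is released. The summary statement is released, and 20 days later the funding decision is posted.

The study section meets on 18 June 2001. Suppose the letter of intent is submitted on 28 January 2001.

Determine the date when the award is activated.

19 July 2001

The study section meets: Jun 18, 2001.
The summary statement is released: Jun 18, 2001 + 6 days = Jun 24, 2001.
The funding decision is posted: Jun 24, 2001 + 20 days = Jul 14, 2001.
The letter of intent is submitted: Jan 28, 2001.
The full proposal is submitted: Jan 28, 2001 + 87 days = Apr 25, 2001.
Administrative review is complete: Apr 25, 2001 + 21 days = May 16, 2001.
Both prerequisites met — the funding decision is posted (Jul 14, 2001), administrative review is complete (May 16, 2001); the later is Jul 14, 2001.
The award is activated: Jul 14, 2001 + 5 days = Jul 19, 2001.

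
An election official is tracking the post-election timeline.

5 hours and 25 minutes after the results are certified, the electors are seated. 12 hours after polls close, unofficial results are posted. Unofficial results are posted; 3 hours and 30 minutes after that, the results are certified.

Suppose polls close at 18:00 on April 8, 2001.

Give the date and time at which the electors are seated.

Polls close: 18:00 Apr 8, 2001.
Unofficial results are posted: 18:00 Apr 8, 2001 + 12h = 06:00 Apr 9, 2001.
The results are certified: 06:00 Apr 9, 2001 + 3h30m = 09:30 Apr 9, 2001.
The electors are seated: 09:30 Apr 9, 2001 + 5h25m = 14:55 Apr 9, 2001.

14:55 on April 9, 2001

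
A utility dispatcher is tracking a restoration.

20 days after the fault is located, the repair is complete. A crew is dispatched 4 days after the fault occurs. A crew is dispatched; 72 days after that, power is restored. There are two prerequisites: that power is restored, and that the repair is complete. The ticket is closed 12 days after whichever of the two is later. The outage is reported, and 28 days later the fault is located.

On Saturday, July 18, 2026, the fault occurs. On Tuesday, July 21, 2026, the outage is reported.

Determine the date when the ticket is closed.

Wednesday, October 14, 2026

The fault occurs: Jul 18, 2026.
A crew is dispatched: Jul 18, 2026 + 4 days = Jul 22, 2026.
Power is restored: Jul 22, 2026 + 72 days = Oct 2, 2026.
The outage is reported: Jul 21, 2026.
The fault is located: Jul 21, 2026 + 28 days = Aug 18, 2026.
The repair is complete: Aug 18, 2026 + 20 days = Sep 7, 2026.
Both prerequisites met — power is restored (Oct 2, 2026), the repair is complete (Sep 7, 2026); the later is Oct 2, 2026.
The ticket is closed: Oct 2, 2026 + 12 days = Oct 14, 2026.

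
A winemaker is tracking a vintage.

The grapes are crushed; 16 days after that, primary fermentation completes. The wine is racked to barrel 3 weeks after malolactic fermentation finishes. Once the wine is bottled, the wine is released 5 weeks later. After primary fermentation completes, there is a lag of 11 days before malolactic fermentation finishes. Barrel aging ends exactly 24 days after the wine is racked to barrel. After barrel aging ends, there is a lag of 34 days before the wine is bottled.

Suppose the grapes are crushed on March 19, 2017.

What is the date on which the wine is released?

August 7, 2017

The grapes are crushed: Mar 19, 2017.
Primary fermentation completes: Mar 19, 2017 + 16 days = Apr 4, 2017.
Malolactic fermentation finishes: Apr 4, 2017 + 11 days = Apr 15, 2017.
The wine is racked to barrel: Apr 15, 2017 + 3 weeks = May 6, 2017.
Barrel aging ends: May 6, 2017 + 24 days = May 30, 2017.
The wine is bottled: May 30, 2017 + 34 days = Jul 3, 2017.
The wine is released: Jul 3, 2017 + 5 weeks = Aug 7, 2017.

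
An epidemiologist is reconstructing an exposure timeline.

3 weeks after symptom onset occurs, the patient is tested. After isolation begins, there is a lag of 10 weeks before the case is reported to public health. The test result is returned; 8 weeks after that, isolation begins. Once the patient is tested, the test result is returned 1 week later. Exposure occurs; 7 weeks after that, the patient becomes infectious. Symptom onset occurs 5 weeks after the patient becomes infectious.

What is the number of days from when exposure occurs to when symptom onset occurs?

84 days

Causal path: exposure occurs → the patient becomes infectious → symptom onset occurs.
Total delay along the path: 7 + 5 weeks = 12 weeks = 84 days.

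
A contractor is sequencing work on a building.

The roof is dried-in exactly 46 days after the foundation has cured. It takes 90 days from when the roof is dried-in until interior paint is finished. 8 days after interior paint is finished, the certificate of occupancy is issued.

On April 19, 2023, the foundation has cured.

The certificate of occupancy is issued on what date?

The foundation has cured: Apr 19, 2023.
The roof is dried-in: Apr 19, 2023 + 46 days = Jun 4, 2023.
Interior paint is finished: Jun 4, 2023 + 90 days = Sep 2, 2023.
The certificate of occupancy is issued: Sep 2, 2023 + 8 days = Sep 10, 2023.

September 10, 2023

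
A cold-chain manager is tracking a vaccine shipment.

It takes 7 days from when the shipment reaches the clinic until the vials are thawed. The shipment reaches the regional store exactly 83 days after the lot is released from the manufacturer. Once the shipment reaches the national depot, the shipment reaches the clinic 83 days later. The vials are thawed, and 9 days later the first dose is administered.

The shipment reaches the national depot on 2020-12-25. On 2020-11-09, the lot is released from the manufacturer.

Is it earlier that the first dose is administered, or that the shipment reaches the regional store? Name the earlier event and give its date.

The shipment reaches the regional store — 2021-01-31

The shipment reaches the national depot: Dec 25, 2020.
The shipment reaches the clinic: Dec 25, 2020 + 83 days = Mar 18, 2021.
The vials are thawed: Mar 18, 2021 + 7 days = Mar 25, 2021.
The first dose is administered: Mar 25, 2021 + 9 days = Apr 3, 2021.
The lot is released from the manufacturer: Nov 9, 2020.
The shipment reaches the regional store: Nov 9, 2020 + 83 days = Jan 31, 2021.
Comparing: the first dose is administered on Apr 3, 2021 vs the shipment reaches the regional store on Jan 31, 2021. Earlier: the shipment reaches the regional store.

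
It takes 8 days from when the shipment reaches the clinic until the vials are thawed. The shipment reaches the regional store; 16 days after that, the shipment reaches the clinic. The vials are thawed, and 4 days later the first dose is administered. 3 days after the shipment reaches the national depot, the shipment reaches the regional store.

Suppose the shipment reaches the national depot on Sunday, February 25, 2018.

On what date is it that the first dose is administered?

Wednesday, March 28, 2018

The shipment reaches the national depot: Feb 25, 2018.
The shipment reaches the regional store: Feb 25, 2018 + 3 days = Feb 28, 2018.
The shipment reaches the clinic: Feb 28, 2018 + 16 days = Mar 16, 2018.
The vials are thawed: Mar 16, 2018 + 8 days = Mar 24, 2018.
The first dose is administered: Mar 24, 2018 + 4 days = Mar 28, 2018.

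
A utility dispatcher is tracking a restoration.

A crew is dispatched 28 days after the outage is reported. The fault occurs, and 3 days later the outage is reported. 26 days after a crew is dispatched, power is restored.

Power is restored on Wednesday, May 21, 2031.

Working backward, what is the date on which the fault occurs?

Power is restored: May 21, 2031.
A crew is dispatched: May 21, 2031 − 26 days = Apr 25, 2031.
The outage is reported: Apr 25, 2031 − 28 days = Mar 28, 2031.
The fault occurs: Mar 28, 2031 − 3 days = Mar 25, 2031.

Tuesday, March 25, 2031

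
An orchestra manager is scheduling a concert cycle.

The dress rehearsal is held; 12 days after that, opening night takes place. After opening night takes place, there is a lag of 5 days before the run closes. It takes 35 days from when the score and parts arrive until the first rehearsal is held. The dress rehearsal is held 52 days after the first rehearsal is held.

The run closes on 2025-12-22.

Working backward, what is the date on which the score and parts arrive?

2025-09-09

The run closes: Dec 22, 2025.
Opening night takes place: Dec 22, 2025 − 5 days = Dec 17, 2025.
The dress rehearsal is held: Dec 17, 2025 − 12 days = Dec 5, 2025.
The first rehearsal is held: Dec 5, 2025 − 52 days = Oct 14, 2025.
The score and parts arrive: Oct 14, 2025 − 35 days = Sep 9, 2025.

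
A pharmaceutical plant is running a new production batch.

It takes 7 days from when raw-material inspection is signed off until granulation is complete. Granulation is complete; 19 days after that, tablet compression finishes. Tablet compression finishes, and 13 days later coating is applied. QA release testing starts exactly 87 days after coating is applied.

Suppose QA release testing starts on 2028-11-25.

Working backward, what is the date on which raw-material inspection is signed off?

2028-07-22

QA release testing starts: Nov 25, 2028.
Coating is applied: Nov 25, 2028 − 87 days = Aug 30, 2028.
Tablet compression finishes: Aug 30, 2028 − 13 days = Aug 17, 2028.
Granulation is complete: Aug 17, 2028 − 19 days = Jul 29, 2028.
Raw-material inspection is signed off: Jul 29, 2028 − 7 days = Jul 22, 2028.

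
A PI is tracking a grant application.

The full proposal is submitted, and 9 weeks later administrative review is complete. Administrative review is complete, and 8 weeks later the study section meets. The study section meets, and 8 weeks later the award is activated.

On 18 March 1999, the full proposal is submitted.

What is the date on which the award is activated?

The full proposal is submitted: Mar 18, 1999.
Administrative review is complete: Mar 18, 1999 + 9 weeks = May 20, 1999.
The study section meets: May 20, 1999 + 8 weeks = Jul 15, 1999.
The award is activated: Jul 15, 1999 + 8 weeks = Sep 9, 1999.

9 September 1999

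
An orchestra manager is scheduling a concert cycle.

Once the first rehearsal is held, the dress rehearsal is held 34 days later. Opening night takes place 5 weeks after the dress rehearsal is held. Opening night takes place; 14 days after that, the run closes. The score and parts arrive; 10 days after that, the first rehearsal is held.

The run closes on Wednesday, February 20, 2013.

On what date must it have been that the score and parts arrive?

Monday, November 19, 2012

The run closes: Feb 20, 2013.
Opening night takes place: Feb 20, 2013 − 14 days = Feb 6, 2013.
The dress rehearsal is held: Feb 6, 2013 − 5 weeks = Jan 2, 2013.
The first rehearsal is held: Jan 2, 2013 − 34 days = Nov 29, 2012.
The score and parts arrive: Nov 29, 2012 − 10 days = Nov 19, 2012.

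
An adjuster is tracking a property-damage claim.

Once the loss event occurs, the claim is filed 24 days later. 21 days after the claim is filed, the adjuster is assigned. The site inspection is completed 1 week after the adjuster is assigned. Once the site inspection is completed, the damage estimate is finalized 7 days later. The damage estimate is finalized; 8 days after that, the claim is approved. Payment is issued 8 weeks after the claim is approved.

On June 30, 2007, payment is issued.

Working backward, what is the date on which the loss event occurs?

February 27, 2007

Payment is issued: Jun 30, 2007.
The claim is approved: Jun 30, 2007 − 8 weeks = May 5, 2007.
The damage estimate is finalized: May 5, 2007 − 8 days = Apr 27, 2007.
The site inspection is completed: Apr 27, 2007 − 7 days = Apr 20, 2007.
The adjuster is assigned: Apr 20, 2007 − 1 week = Apr 13, 2007.
The claim is filed: Apr 13, 2007 − 21 days = Mar 23, 2007.
The loss event occurs: Mar 23, 2007 − 24 days = Feb 27, 2007.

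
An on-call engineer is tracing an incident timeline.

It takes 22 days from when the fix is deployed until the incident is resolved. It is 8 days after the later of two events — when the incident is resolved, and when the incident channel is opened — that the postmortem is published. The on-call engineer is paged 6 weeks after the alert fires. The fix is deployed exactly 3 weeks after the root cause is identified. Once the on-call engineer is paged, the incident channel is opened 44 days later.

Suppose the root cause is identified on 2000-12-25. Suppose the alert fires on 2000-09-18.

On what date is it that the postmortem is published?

The root cause is identified: Dec 25, 2000.
The fix is deployed: Dec 25, 2000 + 3 weeks = Jan 15, 2001.
The incident is resolved: Jan 15, 2001 + 22 days = Feb 6, 2001.
The alert fires: Sep 18, 2000.
The on-call engineer is paged: Sep 18, 2000 + 6 weeks = Oct 30, 2000.
The incident channel is opened: Oct 30, 2000 + 44 days = Dec 13, 2000.
Both prerequisites met — the incident is resolved (Feb 6, 2001), the incident channel is opened (Dec 13, 2000); the later is Feb 6, 2001.
The postmortem is published: Feb 6, 2001 + 8 days = Feb 14, 2001.

2001-02-14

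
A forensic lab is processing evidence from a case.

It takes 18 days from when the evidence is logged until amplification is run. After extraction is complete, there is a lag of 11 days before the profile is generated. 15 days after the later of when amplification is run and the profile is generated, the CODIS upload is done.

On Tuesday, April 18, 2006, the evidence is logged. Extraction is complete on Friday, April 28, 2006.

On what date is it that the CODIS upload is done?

The evidence is logged: Apr 18, 2006.
Amplification is run: Apr 18, 2006 + 18 days = May 6, 2006.
Extraction is complete: Apr 28, 2006.
The profile is generated: Apr 28, 2006 + 11 days = May 9, 2006.
Both prerequisites met — amplification is run (May 6, 2006), the profile is generated (May 9, 2006); the later is May 9, 2006.
The CODIS upload is done: May 9, 2006 + 15 days = May 24, 2006.

Wednesday, May 24, 2006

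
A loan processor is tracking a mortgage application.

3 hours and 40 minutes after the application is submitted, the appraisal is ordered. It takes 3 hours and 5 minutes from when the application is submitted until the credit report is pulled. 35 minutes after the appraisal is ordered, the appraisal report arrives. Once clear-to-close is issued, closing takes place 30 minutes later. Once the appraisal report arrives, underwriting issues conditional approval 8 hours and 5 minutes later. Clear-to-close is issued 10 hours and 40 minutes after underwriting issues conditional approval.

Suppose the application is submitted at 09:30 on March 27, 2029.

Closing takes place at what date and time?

09:00 on March 28, 2029

The application is submitted: 09:30 Mar 27, 2029.
The appraisal is ordered: 09:30 Mar 27, 2029 + 3h40m = 13:10 Mar 27, 2029.
The appraisal report arrives: 13:10 Mar 27, 2029 + 35m = 13:45 Mar 27, 2029.
Underwriting issues conditional approval: 13:45 Mar 27, 2029 + 8h05m = 21:50 Mar 27, 2029.
Clear-to-close is issued: 21:50 Mar 27, 2029 + 10h40m = 08:30 Mar 28, 2029.
Closing takes place: 08:30 Mar 28, 2029 + 30m = 09:00 Mar 28, 2029.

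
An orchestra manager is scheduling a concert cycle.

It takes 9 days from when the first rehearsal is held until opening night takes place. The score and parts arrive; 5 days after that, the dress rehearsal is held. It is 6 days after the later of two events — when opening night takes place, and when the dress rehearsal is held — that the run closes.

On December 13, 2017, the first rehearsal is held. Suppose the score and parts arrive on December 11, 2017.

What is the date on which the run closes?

December 28, 2017

The first rehearsal is held: Dec 13, 2017.
Opening night takes place: Dec 13, 2017 + 9 days = Dec 22, 2017.
The score and parts arrive: Dec 11, 2017.
The dress rehearsal is held: Dec 11, 2017 + 5 days = Dec 16, 2017.
Both prerequisites met — opening night takes place (Dec 22, 2017), the dress rehearsal is held (Dec 16, 2017); the later is Dec 22, 2017.
The run closes: Dec 22, 2017 + 6 days = Dec 28, 2017.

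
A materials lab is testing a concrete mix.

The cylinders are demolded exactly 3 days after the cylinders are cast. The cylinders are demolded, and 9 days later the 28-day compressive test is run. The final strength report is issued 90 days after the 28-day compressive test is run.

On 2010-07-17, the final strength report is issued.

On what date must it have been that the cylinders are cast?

The final strength report is issued: Jul 17, 2010.
The 28-day compressive test is run: Jul 17, 2010 − 90 days = Apr 18, 2010.
The cylinders are demolded: Apr 18, 2010 − 9 days = Apr 9, 2010.
The cylinders are cast: Apr 9, 2010 − 3 days = Apr 6, 2010.

2010-04-06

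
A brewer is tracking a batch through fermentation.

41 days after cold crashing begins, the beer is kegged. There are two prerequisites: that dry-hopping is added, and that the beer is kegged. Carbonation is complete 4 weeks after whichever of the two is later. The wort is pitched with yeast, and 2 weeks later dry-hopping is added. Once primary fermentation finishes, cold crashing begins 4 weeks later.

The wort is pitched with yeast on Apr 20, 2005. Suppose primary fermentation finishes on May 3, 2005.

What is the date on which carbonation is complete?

The wort is pitched with yeast: Apr 20, 2005.
Dry-hopping is added: Apr 20, 2005 + 2 weeks = May 4, 2005.
Primary fermentation finishes: May 3, 2005.
Cold crashing begins: May 3, 2005 + 4 weeks = May 31, 2005.
The beer is kegged: May 31, 2005 + 41 days = Jul 11, 2005.
Both prerequisites met — dry-hopping is added (May 4, 2005), the beer is kegged (Jul 11, 2005); the later is Jul 11, 2005.
Carbonation is complete: Jul 11, 2005 + 4 weeks = Aug 8, 2005.

Aug 8, 2005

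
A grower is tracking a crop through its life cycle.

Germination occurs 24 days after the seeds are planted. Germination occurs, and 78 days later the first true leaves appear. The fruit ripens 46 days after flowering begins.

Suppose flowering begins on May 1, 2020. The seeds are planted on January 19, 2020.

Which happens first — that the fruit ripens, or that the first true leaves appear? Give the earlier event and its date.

Flowering begins: May 1, 2020.
The fruit ripens: May 1, 2020 + 46 days = Jun 16, 2020.
The seeds are planted: Jan 19, 2020.
Germination occurs: Jan 19, 2020 + 24 days = Feb 12, 2020.
The first true leaves appear: Feb 12, 2020 + 78 days = Apr 30, 2020.
Comparing: the fruit ripens on Jun 16, 2020 vs the first true leaves appear on Apr 30, 2020. Earlier: the first true leaves appear.

The first true leaves appear — April 30, 2020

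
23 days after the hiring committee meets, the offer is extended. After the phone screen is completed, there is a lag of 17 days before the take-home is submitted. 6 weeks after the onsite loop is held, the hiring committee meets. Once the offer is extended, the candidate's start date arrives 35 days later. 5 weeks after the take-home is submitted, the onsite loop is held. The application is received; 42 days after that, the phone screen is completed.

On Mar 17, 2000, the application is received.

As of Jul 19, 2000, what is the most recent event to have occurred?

The application is received: Mar 17, 2000.
The phone screen is completed: Mar 17, 2000 + 42 days = Apr 28, 2000.
The take-home is submitted: Apr 28, 2000 + 17 days = May 15, 2000.
The onsite loop is held: May 15, 2000 + 5 weeks = Jun 19, 2000.
The hiring committee meets: Jun 19, 2000 + 6 weeks = Jul 31, 2000.
The offer is extended: Jul 31, 2000 + 23 days = Aug 23, 2000.
The candidate's start date arrives: Aug 23, 2000 + 35 days = Sep 27, 2000.
Jul 19, 2000 falls between when the onsite loop is held (Jun 19, 2000) and when the hiring committee meets (Jul 31, 2000).

The onsite loop is held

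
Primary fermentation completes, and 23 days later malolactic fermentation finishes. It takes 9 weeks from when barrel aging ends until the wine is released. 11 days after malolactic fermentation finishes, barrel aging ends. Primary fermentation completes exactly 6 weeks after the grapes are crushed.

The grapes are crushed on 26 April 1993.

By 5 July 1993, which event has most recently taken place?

The grapes are crushed: Apr 26, 1993.
Primary fermentation completes: Apr 26, 1993 + 6 weeks = Jun 7, 1993.
Malolactic fermentation finishes: Jun 7, 1993 + 23 days = Jun 30, 1993.
Barrel aging ends: Jun 30, 1993 + 11 days = Jul 11, 1993.
The wine is released: Jul 11, 1993 + 9 weeks = Sep 12, 1993.
Jul 5, 1993 falls between when malolactic fermentation finishes (Jun 30, 1993) and when barrel aging ends (Jul 11, 1993).

Malolactic fermentation finishes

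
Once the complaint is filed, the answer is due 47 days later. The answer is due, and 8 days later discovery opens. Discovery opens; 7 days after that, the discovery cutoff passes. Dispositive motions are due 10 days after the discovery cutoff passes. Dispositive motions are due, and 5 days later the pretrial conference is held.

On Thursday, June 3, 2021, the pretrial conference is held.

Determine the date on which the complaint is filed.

The pretrial conference is held: Jun 3, 2021.
Dispositive motions are due: Jun 3, 2021 − 5 days = May 29, 2021.
The discovery cutoff passes: May 29, 2021 − 10 days = May 19, 2021.
Discovery opens: May 19, 2021 − 7 days = May 12, 2021.
The answer is due: May 12, 2021 − 8 days = May 4, 2021.
The complaint is filed: May 4, 2021 − 47 days = Mar 18, 2021.

Thursday, March 18, 2021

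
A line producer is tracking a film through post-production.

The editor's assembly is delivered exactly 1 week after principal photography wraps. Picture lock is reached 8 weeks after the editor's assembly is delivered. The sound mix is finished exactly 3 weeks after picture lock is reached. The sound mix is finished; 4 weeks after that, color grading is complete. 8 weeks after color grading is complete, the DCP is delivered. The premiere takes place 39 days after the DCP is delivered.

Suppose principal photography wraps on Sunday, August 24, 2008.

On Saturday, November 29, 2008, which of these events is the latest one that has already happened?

The sound mix is finished

Principal photography wraps: Aug 24, 2008.
The editor's assembly is delivered: Aug 24, 2008 + 1 week = Aug 31, 2008.
Picture lock is reached: Aug 31, 2008 + 8 weeks = Oct 26, 2008.
The sound mix is finished: Oct 26, 2008 + 3 weeks = Nov 16, 2008.
Color grading is complete: Nov 16, 2008 + 4 weeks = Dec 14, 2008.
The DCP is delivered: Dec 14, 2008 + 8 weeks = Feb 8, 2009.
The premiere takes place: Feb 8, 2009 + 39 days = Mar 19, 2009.
Nov 29, 2008 falls between when the sound mix is finished (Nov 16, 2008) and when color grading is complete (Dec 14, 2008).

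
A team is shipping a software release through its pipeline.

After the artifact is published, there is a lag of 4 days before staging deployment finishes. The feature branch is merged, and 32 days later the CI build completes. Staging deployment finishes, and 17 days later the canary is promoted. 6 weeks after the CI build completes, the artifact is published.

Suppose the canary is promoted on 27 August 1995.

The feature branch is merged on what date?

The canary is promoted: Aug 27, 1995.
Staging deployment finishes: Aug 27, 1995 − 17 days = Aug 10, 1995.
The artifact is published: Aug 10, 1995 − 4 days = Aug 6, 1995.
The CI build completes: Aug 6, 1995 − 6 weeks = Jun 25, 1995.
The feature branch is merged: Jun 25, 1995 − 32 days = May 24, 1995.

24 May 1995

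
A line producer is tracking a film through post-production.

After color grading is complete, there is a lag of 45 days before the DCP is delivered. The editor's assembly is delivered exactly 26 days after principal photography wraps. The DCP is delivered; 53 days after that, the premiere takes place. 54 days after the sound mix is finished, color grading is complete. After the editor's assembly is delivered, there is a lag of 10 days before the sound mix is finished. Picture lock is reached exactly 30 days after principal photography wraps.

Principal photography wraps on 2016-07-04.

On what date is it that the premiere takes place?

Principal photography wraps: Jul 4, 2016.
The editor's assembly is delivered: Jul 4, 2016 + 26 days = Jul 30, 2016.
The sound mix is finished: Jul 30, 2016 + 10 days = Aug 9, 2016.
Color grading is complete: Aug 9, 2016 + 54 days = Oct 2, 2016.
The DCP is delivered: Oct 2, 2016 + 45 days = Nov 16, 2016.
The premiere takes place: Nov 16, 2016 + 53 days = Jan 8, 2017.

2017-01-08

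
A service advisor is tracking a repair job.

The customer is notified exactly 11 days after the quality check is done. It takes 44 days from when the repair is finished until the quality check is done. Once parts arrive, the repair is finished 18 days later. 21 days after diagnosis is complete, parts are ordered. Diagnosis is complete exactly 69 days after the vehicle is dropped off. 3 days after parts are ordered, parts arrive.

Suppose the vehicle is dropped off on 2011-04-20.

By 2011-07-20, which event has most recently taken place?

Parts are ordered

The vehicle is dropped off: Apr 20, 2011.
Diagnosis is complete: Apr 20, 2011 + 69 days = Jun 28, 2011.
Parts are ordered: Jun 28, 2011 + 21 days = Jul 19, 2011.
Parts arrive: Jul 19, 2011 + 3 days = Jul 22, 2011.
The repair is finished: Jul 22, 2011 + 18 days = Aug 9, 2011.
The quality check is done: Aug 9, 2011 + 44 days = Sep 22, 2011.
The customer is notified: Sep 22, 2011 + 11 days = Oct 3, 2011.
Jul 20, 2011 falls between when parts are ordered (Jul 19, 2011) and when parts arrive (Jul 22, 2011).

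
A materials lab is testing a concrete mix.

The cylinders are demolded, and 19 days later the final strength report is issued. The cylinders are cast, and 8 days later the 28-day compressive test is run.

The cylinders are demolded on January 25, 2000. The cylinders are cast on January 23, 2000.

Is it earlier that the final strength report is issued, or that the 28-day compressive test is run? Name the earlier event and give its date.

The 28-day compressive test is run — January 31, 2000

The cylinders are demolded: Jan 25, 2000.
The final strength report is issued: Jan 25, 2000 + 19 days = Feb 13, 2000.
The cylinders are cast: Jan 23, 2000.
The 28-day compressive test is run: Jan 23, 2000 + 8 days = Jan 31, 2000.
Comparing: the final strength report is issued on Feb 13, 2000 vs the 28-day compressive test is run on Jan 31, 2000. Earlier: the 28-day compressive test is run.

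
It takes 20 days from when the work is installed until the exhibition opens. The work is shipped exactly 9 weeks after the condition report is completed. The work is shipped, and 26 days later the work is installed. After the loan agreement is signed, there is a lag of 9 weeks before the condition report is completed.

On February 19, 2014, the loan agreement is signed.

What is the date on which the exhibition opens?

August 10, 2014

The loan agreement is signed: Feb 19, 2014.
The condition report is completed: Feb 19, 2014 + 9 weeks = Apr 23, 2014.
The work is shipped: Apr 23, 2014 + 9 weeks = Jun 25, 2014.
The work is installed: Jun 25, 2014 + 26 days = Jul 21, 2014.
The exhibition opens: Jul 21, 2014 + 20 days = Aug 10, 2014.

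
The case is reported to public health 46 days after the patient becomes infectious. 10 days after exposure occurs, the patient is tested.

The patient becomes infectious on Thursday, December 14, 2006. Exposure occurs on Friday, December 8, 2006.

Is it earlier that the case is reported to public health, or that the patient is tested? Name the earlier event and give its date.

The patient is tested — Monday, December 18, 2006

The patient becomes infectious: Dec 14, 2006.
The case is reported to public health: Dec 14, 2006 + 46 days = Jan 29, 2007.
Exposure occurs: Dec 8, 2006.
The patient is tested: Dec 8, 2006 + 10 days = Dec 18, 2006.
Comparing: the case is reported to public health on Jan 29, 2007 vs the patient is tested on Dec 18, 2006. Earlier: the patient is tested.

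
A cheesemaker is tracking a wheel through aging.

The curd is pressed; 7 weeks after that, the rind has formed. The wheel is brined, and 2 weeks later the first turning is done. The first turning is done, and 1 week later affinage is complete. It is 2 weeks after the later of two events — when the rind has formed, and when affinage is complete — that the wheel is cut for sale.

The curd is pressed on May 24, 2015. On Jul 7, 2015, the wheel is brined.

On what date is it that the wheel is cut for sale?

The curd is pressed: May 24, 2015.
The rind has formed: May 24, 2015 + 7 weeks = Jul 12, 2015.
The wheel is brined: Jul 7, 2015.
The first turning is done: Jul 7, 2015 + 2 weeks = Jul 21, 2015.
Affinage is complete: Jul 21, 2015 + 1 week = Jul 28, 2015.
Both prerequisites met — the rind has formed (Jul 12, 2015), affinage is complete (Jul 28, 2015); the later is Jul 28, 2015.
The wheel is cut for sale: Jul 28, 2015 + 2 weeks = Aug 11, 2015.

Aug 11, 2015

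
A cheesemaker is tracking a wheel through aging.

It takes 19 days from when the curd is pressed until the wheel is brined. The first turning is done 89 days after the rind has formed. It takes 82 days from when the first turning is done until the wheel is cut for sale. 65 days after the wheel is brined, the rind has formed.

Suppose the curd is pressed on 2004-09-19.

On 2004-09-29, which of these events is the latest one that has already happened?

The curd is pressed: Sep 19, 2004.
The wheel is brined: Sep 19, 2004 + 19 days = Oct 8, 2004.
The rind has formed: Oct 8, 2004 + 65 days = Dec 12, 2004.
The first turning is done: Dec 12, 2004 + 89 days = Mar 11, 2005.
The wheel is cut for sale: Mar 11, 2005 + 82 days = Jun 1, 2005.
Sep 29, 2004 falls between when the curd is pressed (Sep 19, 2004) and when the wheel is brined (Oct 8, 2004).

The curd is pressed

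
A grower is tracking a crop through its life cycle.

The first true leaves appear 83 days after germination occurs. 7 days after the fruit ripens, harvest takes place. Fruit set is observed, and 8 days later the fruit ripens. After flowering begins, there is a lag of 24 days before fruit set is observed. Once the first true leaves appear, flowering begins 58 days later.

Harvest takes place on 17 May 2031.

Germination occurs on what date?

18 November 2030

Harvest takes place: May 17, 2031.
The fruit ripens: May 17, 2031 − 7 days = May 10, 2031.
Fruit set is observed: May 10, 2031 − 8 days = May 2, 2031.
Flowering begins: May 2, 2031 − 24 days = Apr 8, 2031.
The first true leaves appear: Apr 8, 2031 − 58 days = Feb 9, 2031.
Germination occurs: Feb 9, 2031 − 83 days = Nov 18, 2030.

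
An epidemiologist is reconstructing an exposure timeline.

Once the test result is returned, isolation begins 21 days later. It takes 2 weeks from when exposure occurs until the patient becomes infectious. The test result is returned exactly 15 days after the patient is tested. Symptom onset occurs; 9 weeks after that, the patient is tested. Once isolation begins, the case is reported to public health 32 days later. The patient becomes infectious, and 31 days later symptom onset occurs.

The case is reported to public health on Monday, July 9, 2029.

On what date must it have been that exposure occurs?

The case is reported to public health: Jul 9, 2029.
Isolation begins: Jul 9, 2029 − 32 days = Jun 7, 2029.
The test result is returned: Jun 7, 2029 − 21 days = May 17, 2029.
The patient is tested: May 17, 2029 − 15 days = May 2, 2029.
Symptom onset occurs: May 2, 2029 − 9 weeks = Feb 28, 2029.
The patient becomes infectious: Feb 28, 2029 − 31 days = Jan 28, 2029.
Exposure occurs: Jan 28, 2029 − 2 weeks = Jan 14, 2029.

Sunday, January 14, 2029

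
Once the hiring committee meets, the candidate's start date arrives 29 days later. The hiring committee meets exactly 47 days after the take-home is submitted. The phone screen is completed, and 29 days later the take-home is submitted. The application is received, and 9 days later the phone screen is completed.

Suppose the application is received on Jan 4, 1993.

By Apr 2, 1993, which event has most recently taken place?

The application is received: Jan 4, 1993.
The phone screen is completed: Jan 4, 1993 + 9 days = Jan 13, 1993.
The take-home is submitted: Jan 13, 1993 + 29 days = Feb 11, 1993.
The hiring committee meets: Feb 11, 1993 + 47 days = Mar 30, 1993.
The candidate's start date arrives: Mar 30, 1993 + 29 days = Apr 28, 1993.
Apr 2, 1993 falls between when the hiring committee meets (Mar 30, 1993) and when the candidate's start date arrives (Apr 28, 1993).

The hiring committee meets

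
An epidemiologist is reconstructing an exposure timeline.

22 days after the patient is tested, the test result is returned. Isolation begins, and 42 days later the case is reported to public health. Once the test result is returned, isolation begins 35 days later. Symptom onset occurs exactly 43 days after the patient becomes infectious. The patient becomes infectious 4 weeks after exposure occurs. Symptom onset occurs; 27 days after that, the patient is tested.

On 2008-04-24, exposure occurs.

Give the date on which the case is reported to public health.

2008-11-07

Exposure occurs: Apr 24, 2008.
The patient becomes infectious: Apr 24, 2008 + 4 weeks = May 22, 2008.
Symptom onset occurs: May 22, 2008 + 43 days = Jul 4, 2008.
The patient is tested: Jul 4, 2008 + 27 days = Jul 31, 2008.
The test result is returned: Jul 31, 2008 + 22 days = Aug 22, 2008.
Isolation begins: Aug 22, 2008 + 35 days = Sep 26, 2008.
The case is reported to public health: Sep 26, 2008 + 42 days = Nov 7, 2008.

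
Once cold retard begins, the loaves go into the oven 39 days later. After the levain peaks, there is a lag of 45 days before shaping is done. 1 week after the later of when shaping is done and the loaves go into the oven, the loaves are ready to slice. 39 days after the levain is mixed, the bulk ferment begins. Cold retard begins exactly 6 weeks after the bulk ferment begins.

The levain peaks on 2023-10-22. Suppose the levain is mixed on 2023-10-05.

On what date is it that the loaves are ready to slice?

2024-02-09

The levain peaks: Oct 22, 2023.
Shaping is done: Oct 22, 2023 + 45 days = Dec 6, 2023.
The levain is mixed: Oct 5, 2023.
The bulk ferment begins: Oct 5, 2023 + 39 days = Nov 13, 2023.
Cold retard begins: Nov 13, 2023 + 6 weeks = Dec 25, 2023.
The loaves go into the oven: Dec 25, 2023 + 39 days = Feb 2, 2024.
Both prerequisites met — shaping is done (Dec 6, 2023), the loaves go into the oven (Feb 2, 2024); the later is Feb 2, 2024.
The loaves are ready to slice: Feb 2, 2024 + 1 week = Feb 9, 2024.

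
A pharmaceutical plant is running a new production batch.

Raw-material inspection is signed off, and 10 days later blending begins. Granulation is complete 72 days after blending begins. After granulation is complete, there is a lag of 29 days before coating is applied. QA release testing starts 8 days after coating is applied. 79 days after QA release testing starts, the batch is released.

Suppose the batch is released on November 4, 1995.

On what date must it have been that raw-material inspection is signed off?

The batch is released: Nov 4, 1995.
QA release testing starts: Nov 4, 1995 − 79 days = Aug 17, 1995.
Coating is applied: Aug 17, 1995 − 8 days = Aug 9, 1995.
Granulation is complete: Aug 9, 1995 − 29 days = Jul 11, 1995.
Blending begins: Jul 11, 1995 − 72 days = Apr 30, 1995.
Raw-material inspection is signed off: Apr 30, 1995 − 10 days = Apr 20, 1995.

April 20, 1995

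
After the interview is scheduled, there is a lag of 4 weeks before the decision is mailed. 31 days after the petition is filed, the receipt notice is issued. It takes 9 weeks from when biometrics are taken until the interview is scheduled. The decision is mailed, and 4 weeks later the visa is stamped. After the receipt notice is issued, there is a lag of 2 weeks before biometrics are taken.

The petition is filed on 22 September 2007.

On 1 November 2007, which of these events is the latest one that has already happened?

The petition is filed: Sep 22, 2007.
The receipt notice is issued: Sep 22, 2007 + 31 days = Oct 23, 2007.
Biometrics are taken: Oct 23, 2007 + 2 weeks = Nov 6, 2007.
The interview is scheduled: Nov 6, 2007 + 9 weeks = Jan 8, 2008.
The decision is mailed: Jan 8, 2008 + 4 weeks = Feb 5, 2008.
The visa is stamped: Feb 5, 2008 + 4 weeks = Mar 4, 2008.
Nov 1, 2007 falls between when the receipt notice is issued (Oct 23, 2007) and when biometrics are taken (Nov 6, 2007).

The receipt notice is issued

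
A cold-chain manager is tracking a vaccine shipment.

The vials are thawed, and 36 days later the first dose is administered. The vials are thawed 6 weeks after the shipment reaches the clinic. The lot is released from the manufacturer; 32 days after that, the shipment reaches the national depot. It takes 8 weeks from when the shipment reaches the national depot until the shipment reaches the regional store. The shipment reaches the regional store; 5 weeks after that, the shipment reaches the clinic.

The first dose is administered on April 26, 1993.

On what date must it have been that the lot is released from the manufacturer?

October 7, 1992

The first dose is administered: Apr 26, 1993.
The vials are thawed: Apr 26, 1993 − 36 days = Mar 21, 1993.
The shipment reaches the clinic: Mar 21, 1993 − 6 weeks = Feb 7, 1993.
The shipment reaches the regional store: Feb 7, 1993 − 5 weeks = Jan 3, 1993.
The shipment reaches the national depot: Jan 3, 1993 − 8 weeks = Nov 8, 1992.
The lot is released from the manufacturer: Nov 8, 1992 − 32 days = Oct 7, 1992.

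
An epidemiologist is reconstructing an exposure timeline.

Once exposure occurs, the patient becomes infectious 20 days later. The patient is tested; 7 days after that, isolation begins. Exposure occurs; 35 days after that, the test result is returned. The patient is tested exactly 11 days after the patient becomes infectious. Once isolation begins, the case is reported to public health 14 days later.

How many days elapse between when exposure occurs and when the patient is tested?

31 days

Causal path: exposure occurs → the patient becomes infectious → the patient is tested.
Total delay along the path: 20 + 11 = 31 days.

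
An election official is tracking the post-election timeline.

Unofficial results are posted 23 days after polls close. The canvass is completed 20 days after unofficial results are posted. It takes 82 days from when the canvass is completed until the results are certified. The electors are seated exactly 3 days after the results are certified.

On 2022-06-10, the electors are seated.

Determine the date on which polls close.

The electors are seated: Jun 10, 2022.
The results are certified: Jun 10, 2022 − 3 days = Jun 7, 2022.
The canvass is completed: Jun 7, 2022 − 82 days = Mar 17, 2022.
Unofficial results are posted: Mar 17, 2022 − 20 days = Feb 25, 2022.
Polls close: Feb 25, 2022 − 23 days = Feb 2, 2022.

2022-02-02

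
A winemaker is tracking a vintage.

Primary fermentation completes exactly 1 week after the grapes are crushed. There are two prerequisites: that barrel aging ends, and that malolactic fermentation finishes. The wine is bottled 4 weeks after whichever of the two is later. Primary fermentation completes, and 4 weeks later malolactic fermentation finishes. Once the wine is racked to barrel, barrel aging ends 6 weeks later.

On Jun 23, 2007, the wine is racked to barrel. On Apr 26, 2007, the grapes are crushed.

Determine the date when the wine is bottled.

Sep 1, 2007

The wine is racked to barrel: Jun 23, 2007.
Barrel aging ends: Jun 23, 2007 + 6 weeks = Aug 4, 2007.
The grapes are crushed: Apr 26, 2007.
Primary fermentation completes: Apr 26, 2007 + 1 week = May 3, 2007.
Malolactic fermentation finishes: May 3, 2007 + 4 weeks = May 31, 2007.
Both prerequisites met — barrel aging ends (Aug 4, 2007), malolactic fermentation finishes (May 31, 2007); the later is Aug 4, 2007.
The wine is bottled: Aug 4, 2007 + 4 weeks = Sep 1, 2007.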